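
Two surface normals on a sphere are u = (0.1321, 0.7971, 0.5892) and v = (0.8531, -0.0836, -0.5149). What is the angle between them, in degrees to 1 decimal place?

u·v = -0.2573; |u| = 1.0000, |v| = 0.9999.
cos θ = (u·v)/(|u||v|) = -0.2573, so θ = 104.9°.

104.9°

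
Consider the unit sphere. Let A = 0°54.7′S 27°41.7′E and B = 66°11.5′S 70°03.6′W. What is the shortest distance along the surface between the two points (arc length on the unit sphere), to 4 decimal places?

1.6107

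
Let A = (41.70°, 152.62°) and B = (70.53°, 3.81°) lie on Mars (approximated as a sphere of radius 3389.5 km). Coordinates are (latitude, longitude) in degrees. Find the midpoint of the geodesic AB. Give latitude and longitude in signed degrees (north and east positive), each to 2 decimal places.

72.96°, 132.11°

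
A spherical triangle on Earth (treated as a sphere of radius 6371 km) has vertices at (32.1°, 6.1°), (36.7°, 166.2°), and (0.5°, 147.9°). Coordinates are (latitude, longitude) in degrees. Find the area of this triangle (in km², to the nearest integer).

41882529 km²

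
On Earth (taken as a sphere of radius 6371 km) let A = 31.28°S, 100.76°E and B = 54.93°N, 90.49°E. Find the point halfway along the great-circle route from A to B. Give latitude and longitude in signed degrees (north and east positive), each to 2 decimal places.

11.87°, 96.63°

Central angle δ = 1.5125 rad. Interpolating on the sphere with fraction f = 0.5:
P = [sin((1−f)δ)·A + sin(fδ)·B] / sin δ = 0.6874·A + 0.6874·B in Cartesian coordinates,
giving P = (-0.1131, 0.9721, 0.2057), i.e. latitude 11.87°, longitude 96.63°.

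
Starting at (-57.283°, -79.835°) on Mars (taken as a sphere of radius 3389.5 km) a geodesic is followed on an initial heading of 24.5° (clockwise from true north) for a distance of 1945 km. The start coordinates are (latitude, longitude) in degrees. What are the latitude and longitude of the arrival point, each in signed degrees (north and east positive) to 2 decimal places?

-26.08°, -65.32°

Angular distance δ = d/R = 1945/3389.5 = 0.57383 rad; initial bearing θ = 0.4276 rad.
sin φ₂ = sin φ₁ cos δ + cos φ₁ sin δ cos θ = (-0.8414)(0.8398) + (0.5405)(0.5429)(0.9100) = -0.4396, so φ₂ = -26.08°.
Δλ = atan2(sin θ sin δ cos φ₁, cos δ − sin φ₁ sin φ₂) = atan2(0.1217, 0.4700) = 14.515°.
λ₂ = -79.835° + 14.515° = -65.32°.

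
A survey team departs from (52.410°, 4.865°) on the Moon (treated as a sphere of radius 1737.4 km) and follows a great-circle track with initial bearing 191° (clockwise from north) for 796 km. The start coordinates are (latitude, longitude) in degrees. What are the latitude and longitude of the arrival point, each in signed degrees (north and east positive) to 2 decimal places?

Angular distance δ = d/R = 796/1737.4 = 0.45816 rad; initial bearing θ = 3.3336 rad.
sin φ₂ = sin φ₁ cos δ + cos φ₁ sin δ cos θ = (0.7924)(0.8969) + (0.6100)(0.4423)(-0.9816) = 0.4458, so φ₂ = 26.48°.
Δλ = atan2(sin θ sin δ cos φ₁, cos δ − sin φ₁ sin φ₂) = atan2(-0.0515, 0.5436) = -5.410°.
λ₂ = 4.865° − 5.410° = -0.55°.

26.48°, -0.55°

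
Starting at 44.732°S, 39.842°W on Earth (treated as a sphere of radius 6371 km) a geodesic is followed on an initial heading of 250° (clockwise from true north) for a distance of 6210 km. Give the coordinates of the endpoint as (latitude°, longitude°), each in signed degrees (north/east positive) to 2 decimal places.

-36.60°, -115.45°

Angular distance δ = d/R = 6210/6371 = 0.97473 rad; initial bearing θ = 4.3633 rad.
sin φ₂ = sin φ₁ cos δ + cos φ₁ sin δ cos θ = (-0.7038)(0.5614) + (0.7104)(0.8275)(-0.3420) = -0.5962, so φ₂ = -36.60°.
Δλ = atan2(sin θ sin δ cos φ₁, cos δ − sin φ₁ sin φ₂) = atan2(-0.5524, 0.1418) = -75.603°.
λ₂ = -39.842° − 75.603° = -115.45°.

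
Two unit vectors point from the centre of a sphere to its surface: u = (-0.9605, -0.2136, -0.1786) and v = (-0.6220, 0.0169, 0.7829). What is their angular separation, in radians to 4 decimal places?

1.0996 rad

u·v = 0.4540; |u| = 1.0000, |v| = 1.0001.
cos θ = (u·v)/(|u||v|) = 0.4540, so θ = 1.0996 rad.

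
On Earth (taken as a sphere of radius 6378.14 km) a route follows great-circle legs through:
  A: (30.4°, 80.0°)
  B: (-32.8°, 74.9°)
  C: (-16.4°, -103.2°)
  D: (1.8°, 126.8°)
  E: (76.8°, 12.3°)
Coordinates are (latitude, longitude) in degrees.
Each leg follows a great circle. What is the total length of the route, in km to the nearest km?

46367 km

Leg A→B: central angle 1.1063 rad, distance 7055.9 km.
Leg B→C: central angle 2.2823 rad, distance 14556.9 km.
Leg C→D: central angle 2.2462 rad, distance 14326.5 km.
Leg D→E: central angle 1.6349 rad, distance 10427.7 km.
Total: 7055.9 + 14556.9 + 14326.5 + 10427.7 ≈ 46367 km.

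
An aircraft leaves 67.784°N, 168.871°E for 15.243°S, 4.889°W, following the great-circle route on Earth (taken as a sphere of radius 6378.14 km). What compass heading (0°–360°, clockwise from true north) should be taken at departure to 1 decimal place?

352.4°

With φ₁ = 1.1831, φ₂ = -0.2660, Δλ = -3.0327 rad, the forward-azimuth formula gives
θ = atan2( sin Δλ cos φ₂ , cos φ₁ sin φ₂ − sin φ₁ cos φ₂ cos Δλ ) = atan2(-0.1049, 0.7885) = -7.58°.
Adding 360° brings this into [0°, 360°): 352.4°.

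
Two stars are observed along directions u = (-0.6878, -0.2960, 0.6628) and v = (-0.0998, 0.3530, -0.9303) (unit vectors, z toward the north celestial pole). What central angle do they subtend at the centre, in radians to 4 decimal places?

2.2816 rad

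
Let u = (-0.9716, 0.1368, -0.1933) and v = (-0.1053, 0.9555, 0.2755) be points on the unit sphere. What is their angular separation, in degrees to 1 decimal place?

79.6°

u·v = 0.1798; |u| = 1.0000, |v| = 1.0000.
cos θ = (u·v)/(|u||v|) = 0.1798, so θ = 79.6°.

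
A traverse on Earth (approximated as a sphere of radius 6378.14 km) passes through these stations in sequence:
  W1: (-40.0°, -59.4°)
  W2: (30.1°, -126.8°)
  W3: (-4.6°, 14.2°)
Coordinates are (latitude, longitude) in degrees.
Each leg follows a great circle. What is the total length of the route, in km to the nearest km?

Leg W1→W2: central angle 1.6385 rad, distance 10450.7 km.
Leg W2→W3: central angle 2.3609 rad, distance 15057.9 km.
Total: 10450.7 + 15057.9 ≈ 25509 km.

25509 km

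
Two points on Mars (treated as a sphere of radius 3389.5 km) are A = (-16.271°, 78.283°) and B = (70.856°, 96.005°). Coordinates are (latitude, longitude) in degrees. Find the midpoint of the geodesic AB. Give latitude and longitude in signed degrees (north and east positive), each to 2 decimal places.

The central angle between A and B is δ = 1.5356 rad.
With f = 0.5, the slerp weights are sin((1−f)δ)/sin δ = 0.6950 and sin(fδ)/sin δ = 0.6950.
Weighted sum of the unit vectors: (0.6950)·(0.1949,0.9399,-0.2802) + (0.6950)·(-0.0343,0.3261,0.9447) = (0.1116, 0.8799, 0.4618).
Converting back: φ = atan2(z, √(x²+y²)) = 27.51°, λ = atan2(y, x) = 82.77°.

27.51°, 82.77°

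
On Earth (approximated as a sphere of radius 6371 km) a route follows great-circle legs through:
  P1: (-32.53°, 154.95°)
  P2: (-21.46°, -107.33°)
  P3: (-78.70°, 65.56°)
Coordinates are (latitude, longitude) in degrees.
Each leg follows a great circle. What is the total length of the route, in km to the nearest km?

18294 km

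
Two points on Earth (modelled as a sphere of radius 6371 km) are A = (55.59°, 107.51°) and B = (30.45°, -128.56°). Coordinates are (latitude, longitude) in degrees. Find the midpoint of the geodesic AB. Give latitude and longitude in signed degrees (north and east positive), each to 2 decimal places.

61.60°, -169.18°

The central angle between A and B is δ = 1.4241 rad.
With f = 0.5, the slerp weights are sin((1−f)δ)/sin δ = 0.6605 and sin(fδ)/sin δ = 0.6605.
Weighted sum of the unit vectors: (0.6605)·(-0.1700,0.5389,0.8250) + (0.6605)·(-0.5374,-0.6741,0.5068) = (-0.4672, -0.0893, 0.8796).
Converting back: φ = atan2(z, √(x²+y²)) = 61.60°, λ = atan2(y, x) = -169.18°.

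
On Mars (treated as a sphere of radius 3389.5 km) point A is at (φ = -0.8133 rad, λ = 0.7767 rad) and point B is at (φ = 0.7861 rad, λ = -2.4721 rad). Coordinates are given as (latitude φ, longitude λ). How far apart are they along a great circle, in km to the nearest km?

Let φ₁ = -0.8133 rad, φ₂ = 0.7861 rad, and Δλ = 3.0344 rad.
cos c = sin φ₁ sin φ₂ + cos φ₁ cos φ₂ cos Δλ = (-0.7266)(0.7076) + (0.6871)(0.7066)(-0.9943) = -0.99684,
so c = arccos(-0.99684) = 3.06211 rad.
Distance = R·c = 3389.5 × 3.0621 ≈ 10379 km.

10379 km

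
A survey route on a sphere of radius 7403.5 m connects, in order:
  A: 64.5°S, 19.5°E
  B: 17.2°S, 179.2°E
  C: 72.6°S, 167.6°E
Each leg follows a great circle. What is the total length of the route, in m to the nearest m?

19722 m

Leg A→B: central angle 1.6899 rad, distance 12511.1 m.
Leg B→C: central angle 0.9740 rad, distance 7210.9 m.
Total: 12511.1 + 7210.9 ≈ 19722 m.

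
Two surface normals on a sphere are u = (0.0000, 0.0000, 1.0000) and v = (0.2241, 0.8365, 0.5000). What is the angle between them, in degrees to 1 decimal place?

60.0°

u·v = 0.5000; |u| = 1.0000, |v| = 1.0000.
cos θ = (u·v)/(|u||v|) = 0.5000, so θ = 60.0°.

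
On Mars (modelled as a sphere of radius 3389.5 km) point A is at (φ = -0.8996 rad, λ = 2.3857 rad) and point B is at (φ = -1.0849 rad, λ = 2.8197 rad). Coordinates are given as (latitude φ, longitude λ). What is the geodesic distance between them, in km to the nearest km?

In radians: φ₁ = -0.8996, φ₂ = -1.0849, Δλ = 24.866° = 0.4340 rad.
cos c = sin φ₁ sin φ₂ + cos φ₁ cos φ₂ cos Δλ = (-0.7831)(-0.8843) + (0.6219)(0.4670)(0.9073) = 0.95595,
so c = arccos(0.95595) = 0.29790 rad.
Distance = R·c = 3389.5 × 0.2979 ≈ 1010 km.

1010 km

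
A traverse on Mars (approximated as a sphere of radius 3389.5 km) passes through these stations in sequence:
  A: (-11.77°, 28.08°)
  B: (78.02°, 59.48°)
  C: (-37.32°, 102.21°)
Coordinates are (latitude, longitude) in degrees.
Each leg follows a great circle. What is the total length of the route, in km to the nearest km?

12402 km

Leg A→B: central angle 1.5969 rad, distance 5412.7 km.
Leg B→C: central angle 2.0621 rad, distance 6989.6 km.
Total: 5412.7 + 6989.6 ≈ 12402 km.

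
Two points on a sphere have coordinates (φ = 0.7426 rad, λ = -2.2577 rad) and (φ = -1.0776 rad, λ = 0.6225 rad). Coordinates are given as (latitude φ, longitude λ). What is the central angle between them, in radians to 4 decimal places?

With latitudes φ₁ = 42.548°, φ₂ = -61.742° and longitude difference Δλ = 165.023°:
cos c = sin φ₁ sin φ₂ + cos φ₁ cos φ₂ cos Δλ = (0.6762)(-0.8808) + (0.7367)(0.4734)(-0.9660) = -0.93256,
so c = arccos(-0.93256) = 2.77224 rad.
So the angular separation is 2.7722 rad.

2.7722 rad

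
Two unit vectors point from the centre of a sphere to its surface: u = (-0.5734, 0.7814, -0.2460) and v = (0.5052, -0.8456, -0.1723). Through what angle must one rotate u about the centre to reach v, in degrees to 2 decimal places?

155.25°

u·v = -0.9080; |u| = 0.9999, |v| = 1.0000.
cos θ = (u·v)/(|u||v|) = -0.9081, so θ = 155.25°.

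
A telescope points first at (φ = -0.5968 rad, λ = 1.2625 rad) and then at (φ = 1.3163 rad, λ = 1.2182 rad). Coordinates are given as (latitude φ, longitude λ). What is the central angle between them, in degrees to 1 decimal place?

109.6°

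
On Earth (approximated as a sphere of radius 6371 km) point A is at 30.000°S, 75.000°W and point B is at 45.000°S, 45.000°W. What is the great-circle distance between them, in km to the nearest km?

With latitudes φ₁ = -30.000°, φ₂ = -45.000° and longitude difference Δλ = 30.000°:
Haversine: a = sin²(Δφ/2) + cos φ₁ cos φ₂ sin²(Δλ/2) = 0.0170 + (0.8660)(0.7071)(0.0670) = 0.05806.
Central angle c = 2·arcsin(√a) = 0.48669 rad.
Distance = R·c = 6371 × 0.4867 ≈ 3101 km.

3101 km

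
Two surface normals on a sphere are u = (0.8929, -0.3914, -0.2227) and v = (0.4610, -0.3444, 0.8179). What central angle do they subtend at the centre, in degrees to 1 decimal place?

u·v = 0.3643; |u| = 1.0000, |v| = 1.0000.
cos θ = (u·v)/(|u||v|) = 0.3643, so θ = 68.6°.

68.6°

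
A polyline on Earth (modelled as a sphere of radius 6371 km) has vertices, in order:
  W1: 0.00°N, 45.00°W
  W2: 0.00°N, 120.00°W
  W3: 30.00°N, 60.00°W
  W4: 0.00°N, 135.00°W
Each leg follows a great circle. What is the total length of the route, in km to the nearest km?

24061 km

Leg W1→W2: central angle 1.3090 rad, distance 8339.6 km.
Leg W2→W3: central angle 1.1230 rad, distance 7154.4 km.
Leg W3→W4: central angle 1.3447 rad, distance 8567.3 km.
Total: 8339.6 + 7154.4 + 8567.3 ≈ 24061 km.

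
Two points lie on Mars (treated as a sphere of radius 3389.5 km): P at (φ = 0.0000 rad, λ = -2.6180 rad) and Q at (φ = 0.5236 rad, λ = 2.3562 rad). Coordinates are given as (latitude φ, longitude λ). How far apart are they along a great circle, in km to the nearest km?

4558 km

Let φ₁ = 0.0000 rad, φ₂ = 0.5236 rad, and Δλ = -1.3090 rad.
cos c = sin φ₁ sin φ₂ + cos φ₁ cos φ₂ cos Δλ = (0.0000)(0.5000) + (1.0000)(0.8660)(0.2588) = 0.22415,
so c = arccos(0.22415) = 1.34472 rad.
Distance = R·c = 3389.5 × 1.3447 ≈ 4558 km.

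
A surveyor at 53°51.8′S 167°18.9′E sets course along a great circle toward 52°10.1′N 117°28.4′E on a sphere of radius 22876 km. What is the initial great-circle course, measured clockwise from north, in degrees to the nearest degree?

Δλ = -49.842° = -0.8699 rad.
y = sin Δλ · cos φ₂ = (-0.7643)(0.6133) = -0.4688
x = cos φ₁ sin φ₂ − sin φ₁ cos φ₂ cos Δλ = (0.5897)(0.7898) − (-0.8076)(0.6133)(0.6449) = 0.7852
θ = atan2(y, x) = -30.84°; adding 360° gives 329°.

329°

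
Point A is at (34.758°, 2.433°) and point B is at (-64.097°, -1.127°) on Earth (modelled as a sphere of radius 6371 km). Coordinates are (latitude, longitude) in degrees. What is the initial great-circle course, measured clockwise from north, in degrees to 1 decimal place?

181.6°

Δλ = -3.560° = -0.0621 rad.
y = sin Δλ · cos φ₂ = (-0.0621)(0.4368) = -0.0271
x = cos φ₁ sin φ₂ − sin φ₁ cos φ₂ cos Δλ = (0.8216)(-0.8995) − (0.5701)(0.4368)(0.9981) = -0.9876
θ = atan2(y, x) = -178.43°; adding 360° gives 181.6°.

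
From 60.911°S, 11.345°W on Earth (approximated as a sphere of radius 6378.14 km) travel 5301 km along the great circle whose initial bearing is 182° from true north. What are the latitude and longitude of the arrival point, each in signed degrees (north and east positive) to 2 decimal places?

-71.43°, 173.30°

Angular distance δ = d/R = 5301/6378.14 = 0.83112 rad; initial bearing θ = 3.1765 rad.
sin φ₂ = sin φ₁ cos δ + cos φ₁ sin δ cos θ = (-0.8739)(0.6740) + (0.4862)(0.7387)(-0.9994) = -0.9479, so φ₂ = -71.43°.
Δλ = atan2(sin θ sin δ cos φ₁, cos δ − sin φ₁ sin φ₂) = atan2(-0.0125, -0.1543) = -175.357°.
λ₂ = -11.345° − 175.357° = -186.70° → 173.30° after wrapping to (−180°, 180°].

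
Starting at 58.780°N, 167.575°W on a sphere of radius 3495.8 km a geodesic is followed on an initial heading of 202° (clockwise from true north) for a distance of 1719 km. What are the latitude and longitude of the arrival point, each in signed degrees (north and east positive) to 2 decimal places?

Angular distance δ = d/R = 1719/3495.8 = 0.49173 rad; initial bearing θ = 3.5256 rad.
sin φ₂ = sin φ₁ cos δ + cos φ₁ sin δ cos θ = (0.8552)(0.8815) + (0.5183)(0.4722)(-0.9272) = 0.5269, so φ₂ = 31.80°.
Δλ = atan2(sin θ sin δ cos φ₁, cos δ − sin φ₁ sin φ₂) = atan2(-0.0917, 0.4309) = -12.012°.
λ₂ = -167.575° − 12.012° = -179.59°.

31.80°, -179.59°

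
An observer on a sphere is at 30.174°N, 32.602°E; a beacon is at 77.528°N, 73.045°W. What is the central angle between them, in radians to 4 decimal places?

1.1147 rad

Let φ₁ = 0.5266 rad, φ₂ = 1.3531 rad, and Δλ = -1.8439 rad.
cos c = sin φ₁ sin φ₂ + cos φ₁ cos φ₂ cos Δλ = (0.5026)(0.9764) + (0.8645)(0.2160)(-0.2697) = 0.44041,
so c = arccos(0.44041) = 1.11474 rad.
So the angular separation is 1.1147 rad.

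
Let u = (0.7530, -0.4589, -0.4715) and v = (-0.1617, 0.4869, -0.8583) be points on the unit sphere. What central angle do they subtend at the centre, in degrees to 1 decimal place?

u·v = 0.0595; |u| = 1.0000, |v| = 0.9999.
cos θ = (u·v)/(|u||v|) = 0.0595, so θ = 86.6°.

86.6°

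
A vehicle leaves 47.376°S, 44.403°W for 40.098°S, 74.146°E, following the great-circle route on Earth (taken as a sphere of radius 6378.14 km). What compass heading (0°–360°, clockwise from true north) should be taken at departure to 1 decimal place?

136.4°

Δλ = 118.549° = 2.0691 rad.
y = sin Δλ · cos φ₂ = (0.8784)(0.7649) = 0.6719
x = cos φ₁ sin φ₂ − sin φ₁ cos φ₂ cos Δλ = (0.6772)(-0.6441) − (-0.7358)(0.7649)(-0.4779) = -0.7052
θ = atan2(y, x) = 136.38°, so the bearing is 136.4°.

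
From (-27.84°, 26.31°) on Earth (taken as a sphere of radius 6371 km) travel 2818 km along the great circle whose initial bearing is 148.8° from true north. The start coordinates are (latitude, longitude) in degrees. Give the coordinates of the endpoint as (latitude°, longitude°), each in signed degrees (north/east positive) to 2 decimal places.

Angular distance δ = d/R = 2818/6371 = 0.44232 rad; initial bearing θ = 2.5970 rad.
sin φ₂ = sin φ₁ cos δ + cos φ₁ sin δ cos θ = (-0.4670)(0.9038) + (0.8843)(0.4280)(-0.8554) = -0.7458, so φ₂ = -48.23°.
Δλ = atan2(sin θ sin δ cos φ₁, cos δ − sin φ₁ sin φ₂) = atan2(0.1961, 0.5555) = 19.442°.
λ₂ = 26.310° + 19.442° = 45.75°.

-48.23°, 45.75°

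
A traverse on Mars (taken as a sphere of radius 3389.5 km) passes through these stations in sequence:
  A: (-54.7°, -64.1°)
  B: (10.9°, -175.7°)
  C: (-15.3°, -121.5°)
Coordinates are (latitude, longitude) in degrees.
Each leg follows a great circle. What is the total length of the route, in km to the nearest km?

10117 km

Leg A→B: central angle 1.9425 rad, distance 6584.1 km.
Leg B→C: central angle 1.0424 rad, distance 3533.2 km.
Total: 6584.1 + 3533.2 ≈ 10117 km.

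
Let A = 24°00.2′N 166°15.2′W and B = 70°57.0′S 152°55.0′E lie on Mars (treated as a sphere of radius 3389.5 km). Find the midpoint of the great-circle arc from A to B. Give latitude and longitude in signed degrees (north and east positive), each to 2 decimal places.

-24.53°, -176.67°

Central angle δ = 1.7304 rad. Interpolating on the sphere with fraction f = 0.5:
P = [sin((1−f)δ)·A + sin(fδ)·B] / sin δ = 0.7710·A + 0.7710·B in Cartesian coordinates,
giving P = (-0.9082, -0.0528, -0.4151), i.e. latitude -24.53°, longitude -176.67°.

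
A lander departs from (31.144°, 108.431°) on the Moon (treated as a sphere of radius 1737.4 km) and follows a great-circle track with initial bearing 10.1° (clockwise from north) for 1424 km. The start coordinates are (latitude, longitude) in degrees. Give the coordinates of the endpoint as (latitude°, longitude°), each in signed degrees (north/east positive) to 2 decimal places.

Angular distance δ = d/R = 1424/1737.4 = 0.81962 rad; initial bearing θ = 0.1763 rad.
sin φ₂ = sin φ₁ cos δ + cos φ₁ sin δ cos θ = (0.5172)(0.6825) + (0.8559)(0.7309)(0.9845) = 0.9688, so φ₂ = 75.66°.
Δλ = atan2(sin θ sin δ cos φ₁, cos δ − sin φ₁ sin φ₂) = atan2(0.1097, 0.1814) = 31.158°.
λ₂ = 108.431° + 31.158° = 139.59°.

75.66°, 139.59°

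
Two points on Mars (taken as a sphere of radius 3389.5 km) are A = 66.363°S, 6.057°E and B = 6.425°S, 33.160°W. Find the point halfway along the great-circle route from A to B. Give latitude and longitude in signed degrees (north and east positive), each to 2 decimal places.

-37.73°, -22.16°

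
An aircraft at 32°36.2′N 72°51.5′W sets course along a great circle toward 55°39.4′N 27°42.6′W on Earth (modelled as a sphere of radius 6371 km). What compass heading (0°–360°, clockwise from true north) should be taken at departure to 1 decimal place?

With φ₁ = 0.5690, φ₂ = 0.9714, Δλ = 0.7880 rad, the forward-azimuth formula gives
θ = atan2( sin Δλ cos φ₂ , cos φ₁ sin φ₂ − sin φ₁ cos φ₂ cos Δλ ) = atan2(0.3999, 0.4812) = 39.73°.
So the initial bearing is 39.7°.

39.7°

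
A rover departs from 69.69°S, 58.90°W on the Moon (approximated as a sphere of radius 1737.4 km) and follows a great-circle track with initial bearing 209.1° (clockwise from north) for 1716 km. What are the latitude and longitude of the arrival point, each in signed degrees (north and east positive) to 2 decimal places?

Angular distance δ = d/R = 1716/1737.4 = 0.98768 rad; initial bearing θ = 3.6495 rad.
sin φ₂ = sin φ₁ cos δ + cos φ₁ sin δ cos θ = (-0.9378)(0.5506) + (0.3471)(0.8348)(-0.8738) = -0.7696, so φ₂ = -50.31°.
Δλ = atan2(sin θ sin δ cos φ₁, cos δ − sin φ₁ sin φ₂) = atan2(-0.1409, -0.1711) = -140.525°.
λ₂ = -58.900° − 140.525° = -199.42° → 160.58° after wrapping to (−180°, 180°].

-50.31°, 160.58°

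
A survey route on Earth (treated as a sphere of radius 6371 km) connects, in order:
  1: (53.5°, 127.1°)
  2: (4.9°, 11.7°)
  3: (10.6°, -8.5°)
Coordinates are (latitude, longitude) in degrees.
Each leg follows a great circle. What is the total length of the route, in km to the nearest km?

Leg 1→2: central angle 1.7574 rad, distance 11196.5 km.
Leg 2→3: central angle 0.3630 rad, distance 2313.0 km.
Total: 11196.5 + 2313.0 ≈ 13510 km.

13510 km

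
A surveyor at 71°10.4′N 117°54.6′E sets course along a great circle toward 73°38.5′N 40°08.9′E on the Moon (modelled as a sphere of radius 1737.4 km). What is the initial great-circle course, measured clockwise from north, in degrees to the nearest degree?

Δλ = -77.762° = -1.3572 rad.
y = sin Δλ · cos φ₂ = (-0.9773)(0.2816) = -0.2752
x = cos φ₁ sin φ₂ − sin φ₁ cos φ₂ cos Δλ = (0.3227)(0.9595) − (0.9465)(0.2816)(0.2120) = 0.2531
θ = atan2(y, x) = -47.40°; adding 360° gives 313°.

313°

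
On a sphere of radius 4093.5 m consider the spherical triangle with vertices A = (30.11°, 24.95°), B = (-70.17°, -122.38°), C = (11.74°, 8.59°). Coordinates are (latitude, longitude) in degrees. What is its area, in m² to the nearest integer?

5523959 m²

Side lengths (central angles): a = 1.9923, b = 0.4159, c = 2.3731 rad; semiperimeter s = 2.3907.
By l'Huilier's theorem, tan(E/4) = √[tan(s/2) tan((s−a)/2) tan((s−b)/2) tan((s−c)/2)], giving spherical excess E = 0.3297 rad.
Area = E·R² = 0.3297 × (4093.5)² ≈ 5523959 m².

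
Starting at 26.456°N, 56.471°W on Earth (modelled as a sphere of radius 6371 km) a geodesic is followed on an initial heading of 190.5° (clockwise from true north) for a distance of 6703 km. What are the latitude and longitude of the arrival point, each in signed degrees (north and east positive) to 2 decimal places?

-32.93°, -67.34°

Angular distance δ = d/R = 6703/6371 = 1.05211 rad; initial bearing θ = 3.3249 rad.
sin φ₂ = sin φ₁ cos δ + cos φ₁ sin δ cos θ = (0.4455)(0.4957) + (0.8953)(0.8685)(-0.9833) = -0.5436, so φ₂ = -32.93°.
Δλ = atan2(sin θ sin δ cos φ₁, cos δ − sin φ₁ sin φ₂) = atan2(-0.1417, 0.7379) = -10.869°.
λ₂ = -56.471° − 10.869° = -67.34°.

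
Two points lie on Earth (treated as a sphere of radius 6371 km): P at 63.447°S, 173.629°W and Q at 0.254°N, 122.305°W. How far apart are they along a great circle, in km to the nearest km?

With latitudes φ₁ = -63.447°, φ₂ = 0.254° and longitude difference Δλ = 51.324°:
cos c = sin φ₁ sin φ₂ + cos φ₁ cos φ₂ cos Δλ = (-0.8945)(0.0044) + (0.4470)(1.0000)(0.6249) = 0.27538,
so c = arccos(0.27538) = 1.29181 rad.
Distance = R·c = 6371 × 1.2918 ≈ 8230 km.

8230 km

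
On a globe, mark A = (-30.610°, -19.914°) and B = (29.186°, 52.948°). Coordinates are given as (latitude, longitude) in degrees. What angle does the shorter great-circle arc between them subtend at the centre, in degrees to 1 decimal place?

With latitudes φ₁ = -30.610°, φ₂ = 29.186° and longitude difference Δλ = 72.862°:
Haversine: a = sin²(Δφ/2) + cos φ₁ cos φ₂ sin²(Δλ/2) = 0.2485 + (0.8607)(0.8730)(0.3527) = 0.51345.
Central angle c = 2·arcsin(√a) = 1.59769 rad.
So the angular separation is 91.5°.

91.5°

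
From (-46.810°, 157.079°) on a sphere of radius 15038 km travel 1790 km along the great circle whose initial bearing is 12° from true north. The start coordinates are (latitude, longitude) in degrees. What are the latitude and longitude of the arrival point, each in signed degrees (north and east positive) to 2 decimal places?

Angular distance δ = d/R = 1790/15038 = 0.11903 rad; initial bearing θ = 0.2094 rad.
sin φ₂ = sin φ₁ cos δ + cos φ₁ sin δ cos θ = (-0.7291)(0.9929) + (0.6844)(0.1188)(0.9781) = -0.6444, so φ₂ = -40.12°.
Δλ = atan2(sin θ sin δ cos φ₁, cos δ − sin φ₁ sin φ₂) = atan2(0.0169, 0.5231) = 1.850°.
λ₂ = 157.079° + 1.850° = 158.93°.

-40.12°, 158.93°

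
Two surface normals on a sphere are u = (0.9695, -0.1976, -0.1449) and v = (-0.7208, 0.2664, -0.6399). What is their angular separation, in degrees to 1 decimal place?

u·v = -0.6587; |u| = 1.0000, |v| = 1.0000.
cos θ = (u·v)/(|u||v|) = -0.6587, so θ = 131.2°.

131.2°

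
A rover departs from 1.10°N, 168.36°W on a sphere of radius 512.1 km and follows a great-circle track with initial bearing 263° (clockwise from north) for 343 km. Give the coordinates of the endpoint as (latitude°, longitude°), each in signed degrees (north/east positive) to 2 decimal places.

-3.47°, 153.52°

Angular distance δ = d/R = 343/512.1 = 0.66979 rad; initial bearing θ = 4.5902 rad.
sin φ₂ = sin φ₁ cos δ + cos φ₁ sin δ cos θ = (0.0192)(0.7840) + (0.9998)(0.6208)(-0.1219) = -0.0606, so φ₂ = -3.47°.
Δλ = atan2(sin θ sin δ cos φ₁, cos δ − sin φ₁ sin φ₂) = atan2(-0.6161, 0.7851) = -38.121°.
λ₂ = -168.360° − 38.121° = -206.48° → 153.52° after wrapping to (−180°, 180°].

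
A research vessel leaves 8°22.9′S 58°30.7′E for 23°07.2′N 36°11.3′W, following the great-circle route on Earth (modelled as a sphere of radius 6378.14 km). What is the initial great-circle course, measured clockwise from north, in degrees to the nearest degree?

With φ₁ = -0.1463, φ₂ = 0.4035, Δλ = -1.6528 rad, the forward-azimuth formula gives
θ = atan2( sin Δλ cos φ₂ , cos φ₁ sin φ₂ − sin φ₁ cos φ₂ cos Δλ ) = atan2(-0.9166, 0.3775) = -67.62°.
Adding 360° brings this into [0°, 360°): 292°.

292°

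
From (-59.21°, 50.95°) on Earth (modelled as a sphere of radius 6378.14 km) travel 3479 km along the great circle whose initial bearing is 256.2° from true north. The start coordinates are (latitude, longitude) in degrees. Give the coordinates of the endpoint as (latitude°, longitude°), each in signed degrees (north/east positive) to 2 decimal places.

Angular distance δ = d/R = 3479/6378.14 = 0.54546 rad; initial bearing θ = 4.4715 rad.
sin φ₂ = sin φ₁ cos δ + cos φ₁ sin δ cos θ = (-0.8590)(0.8549) + (0.5119)(0.5188)(-0.2385) = -0.7977, so φ₂ = -52.91°.
Δλ = atan2(sin θ sin δ cos φ₁, cos δ − sin φ₁ sin φ₂) = atan2(-0.2579, 0.1696) = -56.673°.
λ₂ = 50.950° − 56.673° = -5.72°.

-52.91°, -5.72°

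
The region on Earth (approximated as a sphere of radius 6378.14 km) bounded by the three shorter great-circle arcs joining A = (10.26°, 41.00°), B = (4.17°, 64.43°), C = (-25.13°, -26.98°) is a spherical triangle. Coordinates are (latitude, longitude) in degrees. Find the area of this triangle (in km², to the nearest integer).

Side lengths (central angles): a = 1.6239, b = 1.3095, c = 0.4191 rad; semiperimeter s = 1.6763.
By l'Huilier's theorem, tan(E/4) = √[tan(s/2) tan((s−a)/2) tan((s−b)/2) tan((s−c)/2)], giving spherical excess E = 0.2502 rad.
Area = E·R² = 0.2502 × (6378.14)² ≈ 10178518 km².

10178518 km²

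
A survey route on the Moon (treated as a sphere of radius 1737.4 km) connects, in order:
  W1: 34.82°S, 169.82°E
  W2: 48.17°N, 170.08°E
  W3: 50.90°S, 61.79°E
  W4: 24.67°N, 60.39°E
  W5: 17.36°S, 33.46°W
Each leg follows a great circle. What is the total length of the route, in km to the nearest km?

Leg W1→W2: central angle 1.4485 rad, distance 2516.5 km.
Leg W2→W3: central angle 2.3607 rad, distance 4101.4 km.
Leg W3→W4: central angle 1.3191 rad, distance 2291.8 km.
Leg W4→W5: central angle 1.7546 rad, distance 3048.5 km.
Total: 2516.5 + 4101.4 + 2291.8 + 3048.5 ≈ 11958 km.

11958 km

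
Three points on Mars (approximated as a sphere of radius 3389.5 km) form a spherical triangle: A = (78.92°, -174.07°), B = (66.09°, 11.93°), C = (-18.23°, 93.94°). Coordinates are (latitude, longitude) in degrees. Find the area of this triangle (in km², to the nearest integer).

Side lengths (central angles): a = 1.8054, b = 1.8895, c = 0.6099 rad; semiperimeter s = 2.1524.
By l'Huilier's theorem, tan(E/4) = √[tan(s/2) tan((s−a)/2) tan((s−b)/2) tan((s−c)/2)], giving spherical excess E = 0.8065 rad.
Area = E·R² = 0.8065 × (3389.5)² ≈ 9265089 km².

9265089 km²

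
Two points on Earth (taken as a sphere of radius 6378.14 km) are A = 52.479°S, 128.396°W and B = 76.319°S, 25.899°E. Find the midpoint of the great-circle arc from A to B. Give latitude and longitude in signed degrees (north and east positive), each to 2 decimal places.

The central angle between A and B is δ = 0.8752 rad.
With f = 0.5, the slerp weights are sin((1−f)δ)/sin δ = 0.5520 and sin(fδ)/sin δ = 0.5520.
Weighted sum of the unit vectors: (0.5520)·(-0.3783,-0.4773,-0.7931) + (0.5520)·(0.2128,0.1033,-0.9716) = (-0.0914, -0.2065, -0.9742).
Converting back: φ = atan2(z, √(x²+y²)) = -76.95°, λ = atan2(y, x) = -113.87°.

-76.95°, -113.87°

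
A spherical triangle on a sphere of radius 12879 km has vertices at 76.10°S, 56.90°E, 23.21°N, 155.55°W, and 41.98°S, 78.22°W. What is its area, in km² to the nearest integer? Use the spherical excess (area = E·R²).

224926633 km²

Side lengths (central angles): a = 1.6848, b = 1.0207, c = 2.1759 rad; semiperimeter s = 2.4407.
By l'Huilier's theorem, tan(E/4) = √[tan(s/2) tan((s−a)/2) tan((s−b)/2) tan((s−c)/2)], giving spherical excess E = 1.3561 rad.
Area = E·R² = 1.3561 × (12879)² ≈ 224926633 km².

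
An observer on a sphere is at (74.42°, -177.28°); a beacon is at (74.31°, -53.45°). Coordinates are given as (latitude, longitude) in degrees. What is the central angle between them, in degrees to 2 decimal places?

27.51°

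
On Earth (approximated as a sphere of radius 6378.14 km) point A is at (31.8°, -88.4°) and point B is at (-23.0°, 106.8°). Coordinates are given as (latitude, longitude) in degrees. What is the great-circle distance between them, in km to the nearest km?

18247 km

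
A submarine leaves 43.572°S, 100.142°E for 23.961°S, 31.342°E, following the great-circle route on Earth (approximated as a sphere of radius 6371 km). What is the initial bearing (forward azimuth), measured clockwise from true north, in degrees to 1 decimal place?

265.5°

Δλ = -68.800° = -1.2008 rad.
y = sin Δλ · cos φ₂ = (-0.9323)(0.9138) = -0.8520
x = cos φ₁ sin φ₂ − sin φ₁ cos φ₂ cos Δλ = (0.7245)(-0.4061) − (-0.6893)(0.9138)(0.3616) = -0.0665
θ = atan2(y, x) = -94.46°; adding 360° gives 265.5°.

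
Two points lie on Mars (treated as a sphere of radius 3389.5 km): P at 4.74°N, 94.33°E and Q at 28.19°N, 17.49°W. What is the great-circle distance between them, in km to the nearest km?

6312 km

With latitudes φ₁ = 4.740°, φ₂ = 28.190° and longitude difference Δλ = -111.820°:
Haversine: a = sin²(Δφ/2) + cos φ₁ cos φ₂ sin²(Δλ/2) = 0.0413 + (0.9966)(0.8814)(0.6858) = 0.64372.
Central angle c = 2·arcsin(√a) = 1.86236 rad.
Distance = R·c = 3389.5 × 1.8624 ≈ 6312 km.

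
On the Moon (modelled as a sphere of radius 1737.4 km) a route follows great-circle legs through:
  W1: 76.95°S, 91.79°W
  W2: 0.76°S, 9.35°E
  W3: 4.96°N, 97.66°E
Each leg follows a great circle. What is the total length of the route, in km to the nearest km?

Leg W1→W2: central angle 1.6015 rad, distance 2782.4 km.
Leg W2→W3: central angle 1.5426 rad, distance 2680.0 km.
Total: 2782.4 + 2680.0 ≈ 5462 km.

5462 km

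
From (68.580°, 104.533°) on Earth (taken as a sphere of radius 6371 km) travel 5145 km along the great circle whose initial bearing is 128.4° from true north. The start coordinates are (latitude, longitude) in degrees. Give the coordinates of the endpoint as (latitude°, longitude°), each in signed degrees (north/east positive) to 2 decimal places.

Angular distance δ = d/R = 5145/6371 = 0.80757 rad; initial bearing θ = 2.2410 rad.
sin φ₂ = sin φ₁ cos δ + cos φ₁ sin δ cos θ = (0.9309)(0.6913) + (0.3652)(0.7226)(-0.6211) = 0.4796, so φ₂ = 28.66°.
Δλ = atan2(sin θ sin δ cos φ₁, cos δ − sin φ₁ sin φ₂) = atan2(0.2068, 0.2448) = 40.193°.
λ₂ = 104.533° + 40.193° = 144.73°.

28.66°, 144.73°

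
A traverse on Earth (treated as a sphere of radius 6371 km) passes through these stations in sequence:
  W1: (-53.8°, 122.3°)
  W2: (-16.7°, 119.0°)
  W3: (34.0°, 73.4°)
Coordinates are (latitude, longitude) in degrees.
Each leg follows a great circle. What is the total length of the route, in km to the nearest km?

11556 km

Leg W1→W2: central angle 0.6491 rad, distance 4135.2 km.
Leg W2→W3: central angle 1.1648 rad, distance 7421.2 km.
Total: 4135.2 + 7421.2 ≈ 11556 km.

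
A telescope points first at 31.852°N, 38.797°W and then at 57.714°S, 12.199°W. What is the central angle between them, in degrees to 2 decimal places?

With latitudes φ₁ = 31.852°, φ₂ = -57.714° and longitude difference Δλ = 26.598°:
cos c = sin φ₁ sin φ₂ + cos φ₁ cos φ₂ cos Δλ = (0.5277)(-0.8454) + (0.8494)(0.5341)(0.8942) = -0.04044,
so c = arccos(-0.04044) = 1.61125 rad.
So the angular separation is 92.32°.

92.32°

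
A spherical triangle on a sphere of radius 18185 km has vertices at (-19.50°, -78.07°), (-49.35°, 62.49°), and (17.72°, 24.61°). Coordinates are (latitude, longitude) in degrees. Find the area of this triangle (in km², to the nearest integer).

Side lengths (central angles): a = 1.3090, b = 1.8741, c = 1.7936 rad; semiperimeter s = 2.4883.
By l'Huilier's theorem, tan(E/4) = √[tan(s/2) tan((s−a)/2) tan((s−b)/2) tan((s−c)/2)], giving spherical excess E = 1.7778 rad.
Area = E·R² = 1.7778 × (18185)² ≈ 587912595 km².

587912595 km²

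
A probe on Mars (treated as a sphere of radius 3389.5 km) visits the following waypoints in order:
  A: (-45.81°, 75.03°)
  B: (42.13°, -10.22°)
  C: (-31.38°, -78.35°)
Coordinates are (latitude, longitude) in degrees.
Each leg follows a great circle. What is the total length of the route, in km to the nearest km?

12571 km

Leg A→B: central angle 2.0244 rad, distance 6861.6 km.
Leg B→C: central angle 1.6845 rad, distance 5709.6 km.
Total: 6861.6 + 5709.6 ≈ 12571 km.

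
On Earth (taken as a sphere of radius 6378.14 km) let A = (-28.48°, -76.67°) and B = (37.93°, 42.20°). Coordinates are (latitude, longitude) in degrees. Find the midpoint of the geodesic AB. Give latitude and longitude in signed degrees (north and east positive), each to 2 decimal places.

9.19°, -22.47°

The central angle between A and B is δ = 2.2496 rad.
With f = 0.5, the slerp weights are sin((1−f)δ)/sin δ = 1.1591 and sin(fδ)/sin δ = 1.1591.
Weighted sum of the unit vectors: (1.1591)·(0.2027,-0.8553,-0.4769) + (1.1591)·(0.5843,0.5298,0.6147) = (0.9122, -0.3773, 0.1598).
Converting back: φ = atan2(z, √(x²+y²)) = 9.19°, λ = atan2(y, x) = -22.47°.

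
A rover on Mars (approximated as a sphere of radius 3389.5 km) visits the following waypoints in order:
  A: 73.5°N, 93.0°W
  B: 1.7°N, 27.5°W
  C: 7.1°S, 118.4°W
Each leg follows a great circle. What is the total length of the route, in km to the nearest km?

Leg A→B: central angle 1.4241 rad, distance 4827.0 km.
Leg B→C: central angle 1.5900 rad, distance 5389.5 km.
Total: 4827.0 + 5389.5 ≈ 10216 km.

10216 km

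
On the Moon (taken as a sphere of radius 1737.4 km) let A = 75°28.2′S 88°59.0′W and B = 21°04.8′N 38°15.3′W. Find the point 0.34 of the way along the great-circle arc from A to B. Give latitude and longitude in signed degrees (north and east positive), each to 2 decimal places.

-44.55°, -53.09°

The central angle between A and B is δ = 1.7721 rad.
With f = 0.34, the slerp weights are sin((1−f)δ)/sin δ = 0.9396 and sin(fδ)/sin δ = 0.5784.
Weighted sum of the unit vectors: (0.9396)·(0.0045,-0.2508,-0.9680) + (0.5784)·(0.7327,-0.5777,0.3597) = (0.4280, -0.5699, -0.7015).
Converting back: φ = atan2(z, √(x²+y²)) = -44.55°, λ = atan2(y, x) = -53.09°.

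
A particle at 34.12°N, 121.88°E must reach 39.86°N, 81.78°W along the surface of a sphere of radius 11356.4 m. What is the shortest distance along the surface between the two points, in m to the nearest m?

Let φ₁ = 0.5955 rad, φ₂ = 0.6957 rad, and Δλ = 2.7286 rad.
Haversine: a = sin²(Δφ/2) + cos φ₁ cos φ₂ sin²(Δλ/2) = 0.0025 + (0.8279)(0.7676)(0.9580) = 0.61128.
Central angle c = 2·arcsin(√a) = 1.79523 rad.
Distance = R·c = 11356.4 × 1.7952 ≈ 20387 m.

20387 m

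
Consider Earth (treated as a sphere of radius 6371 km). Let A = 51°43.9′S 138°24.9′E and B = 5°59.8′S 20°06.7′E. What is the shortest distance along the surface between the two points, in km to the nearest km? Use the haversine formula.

With latitudes φ₁ = -51.732°, φ₂ = -5.997° and longitude difference Δλ = -118.303°:
Haversine: a = sin²(Δφ/2) + cos φ₁ cos φ₂ sin²(Δλ/2) = 0.1510 + (0.6193)(0.9945)(0.7371) = 0.60501.
Central angle c = 2·arcsin(√a) = 1.78240 rad.
Distance = R·c = 6371 × 1.7824 ≈ 11356 km.

11356 km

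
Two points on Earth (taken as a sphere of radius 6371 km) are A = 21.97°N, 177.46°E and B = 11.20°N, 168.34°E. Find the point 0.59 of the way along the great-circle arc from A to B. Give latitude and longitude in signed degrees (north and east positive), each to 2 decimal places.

Central angle δ = 0.2419 rad. Interpolating on the sphere with fraction f = 0.59:
P = [sin((1−f)δ)·A + sin(fδ)·B] / sin δ = 0.4133·A + 0.5938·B in Cartesian coordinates,
giving P = (-0.9534, 0.1347, 0.2700), i.e. latitude 15.66°, longitude 171.96°.

15.66°, 171.96°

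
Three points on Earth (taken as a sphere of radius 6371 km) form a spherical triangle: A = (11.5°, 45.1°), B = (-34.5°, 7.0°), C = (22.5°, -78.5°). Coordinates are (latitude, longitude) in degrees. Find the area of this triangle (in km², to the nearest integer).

Side lengths (central angles): a = 1.7285, b = 2.0094, c = 1.0209 rad; semiperimeter s = 2.3794.
By l'Huilier's theorem, tan(E/4) = √[tan(s/2) tan((s−a)/2) tan((s−b)/2) tan((s−c)/2)], giving spherical excess E = 1.3706 rad.
Area = E·R² = 1.3706 × (6371)² ≈ 55632579 km².

55632579 km²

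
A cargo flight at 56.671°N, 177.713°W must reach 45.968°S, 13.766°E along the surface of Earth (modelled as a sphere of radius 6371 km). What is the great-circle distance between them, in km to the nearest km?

18586 km

In radians: φ₁ = 0.9891, φ₂ = -0.8023, Δλ = -168.521° = -2.9412 rad.
cos c = sin φ₁ sin φ₂ + cos φ₁ cos φ₂ cos Δλ = (0.8355)(-0.7190) + (0.5494)(0.6951)(-0.9800) = -0.97496,
so c = arccos(-0.97496) = 2.91736 rad.
Distance = R·c = 6371 × 2.9174 ≈ 18586 km.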